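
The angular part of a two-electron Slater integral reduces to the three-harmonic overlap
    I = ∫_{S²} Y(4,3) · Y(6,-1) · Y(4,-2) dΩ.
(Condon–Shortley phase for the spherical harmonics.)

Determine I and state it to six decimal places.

Checks pass: Σm=0; 14 even; l₃=4∈[2,10].
(2·4+1)(2·6+1)(2·4+1) = 1053
Δ: 6! 2! 6! / 15! → 1/1261260
sum: t=2:+1/4608 t=3:−1/1296 t=4:+1/4608 = -7/20736
3j²(4 6 4; 0 0 0) = Δ·Π!·Σ² = 20/1287  (sign -1)
sum: t=0:+1/86400 t=1:−1/11520 = -13/172800
3j²(4 6 4; 3 -1 -2) = Δ·Π!·Σ² = 13/660  (sign -1)
combine: 4πI² = 1053·20/1287·13/660 = 39/121
take √, sign +1: I = 0.16015286

0.160153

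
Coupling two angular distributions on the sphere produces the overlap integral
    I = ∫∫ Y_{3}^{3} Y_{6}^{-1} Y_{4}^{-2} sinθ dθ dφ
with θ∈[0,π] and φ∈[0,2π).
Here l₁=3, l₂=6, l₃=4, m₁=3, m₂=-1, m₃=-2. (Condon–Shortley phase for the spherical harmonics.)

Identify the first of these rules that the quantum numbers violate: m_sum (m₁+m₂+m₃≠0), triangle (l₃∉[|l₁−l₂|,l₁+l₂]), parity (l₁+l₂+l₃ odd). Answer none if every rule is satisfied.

azimuthal sum: 3 − 1 − 2 = 0  ✓
3 ≤ 4 ≤ 9 (triangle on l)  ✓
L = 3 + 6 + 4 = 13 (odd)  ✗

parity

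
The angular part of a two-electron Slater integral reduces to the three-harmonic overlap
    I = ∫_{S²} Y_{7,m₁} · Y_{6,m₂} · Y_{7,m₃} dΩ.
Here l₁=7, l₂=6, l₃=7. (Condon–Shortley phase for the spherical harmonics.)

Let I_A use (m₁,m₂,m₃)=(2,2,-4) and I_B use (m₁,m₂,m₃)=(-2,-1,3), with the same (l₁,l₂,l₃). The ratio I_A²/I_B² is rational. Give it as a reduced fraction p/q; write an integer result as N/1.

Shared (l₁,l₂,l₃)=(7,6,7): N and (l;000)² cancel in I_A²/I_B².
A: Δ = 6!·8!·6!/21! = 1/2444321880; Racah Σ t=2..5: t=2:+1/24883200 t=3:−1/6220800 t=4:+1/11612160 t=5:−1/174182400 = -1/24883200; ⇒ 3j(7 6 7; 2 2 -4)² = 28/4199, sgn +1
B: Δ = 6!·8!·6!/21! = 1/2444321880; Racah Σ t=1..5: t=1:−1/232243200 t=2:+1/8709120 t=3:−1/2488320 t=4:+1/4147200 t=5:−1/49766400 = -7/99532800; ⇒ 3j(7 6 7; -2 -1 3)² = 1715/369512, sgn -1
I_A²/I_B² = (28/4199)/(1715/369512) = 352/245

352/245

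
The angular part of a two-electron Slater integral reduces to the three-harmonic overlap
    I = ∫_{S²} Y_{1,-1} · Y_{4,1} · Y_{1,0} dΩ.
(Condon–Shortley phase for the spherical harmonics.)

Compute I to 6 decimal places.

0.000000

triangle: need 3≤l₃≤5, have 1; I=0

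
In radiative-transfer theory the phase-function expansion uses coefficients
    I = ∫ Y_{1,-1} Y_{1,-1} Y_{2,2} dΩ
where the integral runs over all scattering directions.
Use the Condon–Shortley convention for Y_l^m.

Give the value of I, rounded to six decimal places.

0.309019

Rules hold: Σm=0, L=4 even, 0≤2≤2.
N = 3·3·5 = 45
Δ = 0!·2!·2!/5! = 1/30
Racah Σ t=0..0: t=0:+1/1 = 1/1
⇒ 3j(1 1 2; 0 0 0)² = 2/15, sgn +1
Racah Σ t=0..0: t=0:+1/4 = 1/4
⇒ 3j(1 1 2; -1 -1 2)² = 1/5, sgn +1
4πI² = N·(3j₀)²·(3jₘ)² = 6/5
I = +1·√(1.2/4π) = 0.30901936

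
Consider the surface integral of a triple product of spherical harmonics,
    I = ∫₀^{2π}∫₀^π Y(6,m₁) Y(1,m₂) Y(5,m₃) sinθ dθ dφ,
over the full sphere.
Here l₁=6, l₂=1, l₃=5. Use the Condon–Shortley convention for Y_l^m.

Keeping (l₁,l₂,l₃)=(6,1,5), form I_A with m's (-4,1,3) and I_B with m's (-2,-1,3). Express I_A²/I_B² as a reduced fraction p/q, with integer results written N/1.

l's match ⇒ only the (l;m) 3-j factors differ between A and B.
A: triangle coeff Δ(6,1,5) = 1/858; Σ_t [2,2]: t=2:+1/161280 = 1/161280; (3j)²=15/286 [(6 1 5; -4 1 3)], sign=+1
B: triangle coeff Δ(6,1,5) = 1/858; Σ_t [0,0]: t=0:+1/161280 = 1/161280; (3j)²=1/143 [(6 1 5; -2 -1 3)], sign=+1
I_A²/I_B² = (15/286)/(1/143) = 15/2

15/2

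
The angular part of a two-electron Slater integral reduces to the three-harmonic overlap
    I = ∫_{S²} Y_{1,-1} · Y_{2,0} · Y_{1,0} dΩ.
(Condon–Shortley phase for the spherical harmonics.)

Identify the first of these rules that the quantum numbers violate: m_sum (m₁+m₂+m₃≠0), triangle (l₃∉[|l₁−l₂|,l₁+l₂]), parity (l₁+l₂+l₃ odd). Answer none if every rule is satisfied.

m₁+m₂+m₃ = -1 + 0 + 0 = -1  ✗
triangle: |1−2|=1 ≤ l₃=1 ≤ 1+2=3
parity: l₁+l₂+l₃ = 4 is even

m_sum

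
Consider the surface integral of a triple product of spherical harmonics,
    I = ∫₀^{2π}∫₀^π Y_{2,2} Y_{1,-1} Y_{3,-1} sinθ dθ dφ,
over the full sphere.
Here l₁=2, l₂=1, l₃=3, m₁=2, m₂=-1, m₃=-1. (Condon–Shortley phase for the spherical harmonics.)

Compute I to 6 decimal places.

Rules hold: Σm=0, L=6 even, 1≤3≤3.
N = 5·3·7 = 105
Δ = 0!·4!·2!/7! = 1/105
Racah Σ t=0..0: t=0:+1/4 = 1/4
⇒ 3j(2 1 3; 0 0 0)² = 3/35, sgn -1
Racah Σ t=0..0: t=0:+1/48 = 1/48
⇒ 3j(2 1 3; 2 -1 -1)² = 1/105, sgn +1
4πI² = N·(3j₀)²·(3jₘ)² = 3/35
I = -1·√(0.0857143/4π) = -0.08258890

-0.082589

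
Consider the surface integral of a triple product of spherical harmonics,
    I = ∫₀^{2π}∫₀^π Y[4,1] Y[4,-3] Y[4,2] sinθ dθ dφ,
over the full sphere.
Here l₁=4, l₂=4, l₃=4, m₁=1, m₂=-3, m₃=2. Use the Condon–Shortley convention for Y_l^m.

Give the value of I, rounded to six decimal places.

-0.063661

Rules hold: Σm=0, L=12 even, 0≤4≤8.
N = 9·9·9 = 729
Δ = 4!·4!·4!/13! = 1/450450
Racah Σ t=0..4: t=0:+1/13824 t=1:−1/216 t=2:+1/64 t=3:−1/216 t=4:+1/13824 = 5/768
⇒ 3j(4 4 4; 0 0 0)² = 18/1001, sgn +1
Racah Σ t=0..1: t=0:+1/864 t=1:−1/576 = -1/1728
⇒ 3j(4 4 4; 1 -3 2)² = 5/1287, sgn -1
4πI² = N·(3j₀)²·(3jₘ)² = 7290/143143
I = -1·√(0.0509281/4π) = -0.06366105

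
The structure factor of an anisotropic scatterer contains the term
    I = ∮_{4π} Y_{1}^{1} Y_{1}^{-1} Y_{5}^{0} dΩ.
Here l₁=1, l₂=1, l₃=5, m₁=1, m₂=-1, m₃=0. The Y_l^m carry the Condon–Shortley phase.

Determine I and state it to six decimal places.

|1−1|≤5≤1+1 violated ⇒ I = 0

0.000000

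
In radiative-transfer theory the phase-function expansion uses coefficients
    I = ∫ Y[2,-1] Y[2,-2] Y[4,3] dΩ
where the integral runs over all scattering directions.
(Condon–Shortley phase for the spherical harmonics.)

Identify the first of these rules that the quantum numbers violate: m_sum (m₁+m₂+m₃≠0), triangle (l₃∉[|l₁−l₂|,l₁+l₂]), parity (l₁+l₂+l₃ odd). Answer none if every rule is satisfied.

none

m₁+m₂+m₃ = -1 − 2 + 3 = 0  ✓
triangle: |2−2|=0 ≤ l₃=4 ≤ 2+2=4  ✓
parity: l₁+l₂+l₃ = 8 is even  ✓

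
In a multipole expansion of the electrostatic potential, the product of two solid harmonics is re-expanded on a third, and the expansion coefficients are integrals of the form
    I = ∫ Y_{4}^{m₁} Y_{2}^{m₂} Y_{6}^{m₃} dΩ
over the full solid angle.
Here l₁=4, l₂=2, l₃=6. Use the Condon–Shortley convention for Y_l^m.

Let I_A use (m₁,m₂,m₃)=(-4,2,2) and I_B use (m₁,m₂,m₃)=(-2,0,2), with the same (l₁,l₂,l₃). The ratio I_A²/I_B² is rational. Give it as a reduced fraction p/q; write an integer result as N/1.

1/168

l's match ⇒ only the (l;m) 3-j factors differ between A and B.
A: triangle coeff Δ(4,2,6) = 1/6435; Σ_t [0,0]: t=0:+1/967680 = 1/967680; (3j)²=1/6435 [(4 2 6; -4 2 2)], sign=+1
B: triangle coeff Δ(4,2,6) = 1/6435; Σ_t [0,0]: t=0:+1/5760 = 1/5760; (3j)²=56/2145 [(4 2 6; -2 0 2)], sign=+1
I_A²/I_B² = (1/6435)/(56/2145) = 1/168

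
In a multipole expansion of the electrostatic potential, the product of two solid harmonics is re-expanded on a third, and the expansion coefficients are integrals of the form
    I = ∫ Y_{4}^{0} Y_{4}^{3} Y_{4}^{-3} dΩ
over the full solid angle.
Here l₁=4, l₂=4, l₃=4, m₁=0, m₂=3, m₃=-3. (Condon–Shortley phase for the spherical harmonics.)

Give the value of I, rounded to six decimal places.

Checks pass: Σm=0; 12 even; l₃=4∈[0,8].
(2·4+1)(2·4+1)(2·4+1) = 729
Δ: 4! 4! 4! / 13! → 1/450450
sum: t=0:+1/13824 t=1:−1/216 t=2:+1/64 t=3:−1/216 t=4:+1/13824 = 5/768
3j²(4 4 4; 0 0 0) = Δ·Π!·Σ² = 18/1001  (sign +1)
sum: t=3:−1/864 t=4:+1/3456 = -1/1152
3j²(4 4 4; 0 3 -3) = Δ·Π!·Σ² = 7/286  (sign +1)
combine: 4πI² = 729·18/1001·7/286 = 6561/20449
take √, sign +1: I = 0.15978796

0.159788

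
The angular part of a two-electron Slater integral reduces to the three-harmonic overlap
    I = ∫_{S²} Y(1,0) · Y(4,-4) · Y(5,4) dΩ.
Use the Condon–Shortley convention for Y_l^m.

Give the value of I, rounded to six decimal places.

0.147319

Checks pass: Σm=0; 10 even; l₃=5∈[3,5].
(2·1+1)(2·4+1)(2·5+1) = 297
Δ: 0! 2! 8! / 11! → 1/495
sum: t=0:+1/576 = 1/576
3j²(1 4 5; 0 0 0) = Δ·Π!·Σ² = 5/99  (sign -1)
sum: t=0:+1/40320 = 1/40320
3j²(1 4 5; 0 -4 4) = Δ·Π!·Σ² = 1/55  (sign -1)
combine: 4πI² = 297·5/99·1/55 = 3/11
take √, sign +1: I = 0.14731920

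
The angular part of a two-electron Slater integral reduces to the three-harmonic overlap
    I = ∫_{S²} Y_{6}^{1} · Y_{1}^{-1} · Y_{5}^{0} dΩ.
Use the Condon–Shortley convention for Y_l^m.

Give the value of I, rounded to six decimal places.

-0.187239

Rules hold: Σm=0, L=12 even, 5≤5≤7.
N = 13·3·11 = 429
Δ = 2!·10!·0!/13! = 1/858
Racah Σ t=1..1: t=1:−1/14400 = -1/14400
⇒ 3j(6 1 5; 0 0 0)² = 6/143, sgn +1
Racah Σ t=0..0: t=0:+1/28800 = 1/28800
⇒ 3j(6 1 5; 1 -1 0)² = 7/286, sgn -1
4πI² = N·(3j₀)²·(3jₘ)² = 63/143
I = -1·√(0.440559/4π) = -0.18723944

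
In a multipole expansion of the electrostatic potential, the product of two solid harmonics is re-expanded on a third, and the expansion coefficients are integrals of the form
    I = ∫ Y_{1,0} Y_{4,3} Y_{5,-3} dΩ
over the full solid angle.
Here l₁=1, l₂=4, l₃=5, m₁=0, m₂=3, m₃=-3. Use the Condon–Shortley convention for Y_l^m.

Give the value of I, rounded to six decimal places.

-0.196426

Checks pass: Σm=0; 10 even; l₃=5∈[3,5].
(2·1+1)(2·4+1)(2·5+1) = 297
Δ: 0! 2! 8! / 11! → 1/495
sum: t=0:+1/576 = 1/576
3j²(1 4 5; 0 0 0) = Δ·Π!·Σ² = 5/99  (sign -1)
sum: t=0:+1/5040 = 1/5040
3j²(1 4 5; 0 3 -3) = Δ·Π!·Σ² = 16/495  (sign +1)
combine: 4πI² = 297·5/99·16/495 = 16/33
take √, sign -1: I = -0.19642560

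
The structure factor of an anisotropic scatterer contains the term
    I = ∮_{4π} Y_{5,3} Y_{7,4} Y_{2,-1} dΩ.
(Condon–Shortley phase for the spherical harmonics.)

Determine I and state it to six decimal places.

0.000000

Σmᵢ = 6 ≠ 0, so the φ-integral vanishes; I = 0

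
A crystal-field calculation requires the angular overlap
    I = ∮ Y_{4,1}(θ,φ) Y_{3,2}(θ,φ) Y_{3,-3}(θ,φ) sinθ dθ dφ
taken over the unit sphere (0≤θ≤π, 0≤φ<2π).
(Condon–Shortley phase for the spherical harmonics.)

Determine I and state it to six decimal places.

Rules hold: Σm=0, L=10 even, 1≤3≤7.
N = 9·7·7 = 441
Δ = 4!·4!·2!/11! = 1/34650
Racah Σ t=1..3: t=1:−1/72 t=2:+1/16 t=3:−1/72 = 5/144
⇒ 3j(4 3 3; 0 0 0)² = 2/77, sgn -1
Racah Σ t=3..3: t=3:−1/288 = -1/288
⇒ 3j(4 3 3; 1 2 -3)² = 5/231, sgn -1
4πI² = N·(3j₀)²·(3jₘ)² = 30/121
I = +1·√(0.247934/4π) = 0.14046335

0.140463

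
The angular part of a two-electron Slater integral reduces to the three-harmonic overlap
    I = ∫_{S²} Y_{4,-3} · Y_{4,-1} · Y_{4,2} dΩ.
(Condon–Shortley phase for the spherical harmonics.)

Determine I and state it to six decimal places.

0.000000

m-sum = -3 − 1 + 2 = -2 ≠ 0 ⇒ I = 0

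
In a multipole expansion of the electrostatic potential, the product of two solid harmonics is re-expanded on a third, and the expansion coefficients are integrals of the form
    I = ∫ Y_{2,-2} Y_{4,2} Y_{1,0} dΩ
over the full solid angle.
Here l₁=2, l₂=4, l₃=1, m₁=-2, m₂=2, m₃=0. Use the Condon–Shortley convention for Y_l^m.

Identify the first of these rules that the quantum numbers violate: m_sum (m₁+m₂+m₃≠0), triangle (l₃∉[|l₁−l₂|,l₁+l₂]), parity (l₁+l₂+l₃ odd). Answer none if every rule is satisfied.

m₁+m₂+m₃ = -2 + 2 + 0 = 0  ✓
triangle: |2−4|=2 ≤ l₃=1 ≤ 2+4=6  ✗
parity: l₁+l₂+l₃ = 7 is odd

triangle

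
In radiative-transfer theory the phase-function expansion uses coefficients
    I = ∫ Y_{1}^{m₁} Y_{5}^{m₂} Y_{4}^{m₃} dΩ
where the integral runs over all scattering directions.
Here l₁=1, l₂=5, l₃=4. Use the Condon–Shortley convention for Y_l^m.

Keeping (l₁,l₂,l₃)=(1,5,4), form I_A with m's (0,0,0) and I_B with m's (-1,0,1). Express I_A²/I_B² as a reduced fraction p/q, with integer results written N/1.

5/2

Same 1,5,4: normalisation and zero-m 3j drop out of the ratio.
A: Δ: 2! 0! 8! / 11! → 1/495; sum: t=1:−1/576 = -1/576; 3j²(1 5 4; 0 0 0) = Δ·Π!·Σ² = 5/99  (sign -1)
B: Δ: 2! 0! 8! / 11! → 1/495; sum: t=2:+1/1440 = 1/1440; 3j²(1 5 4; -1 0 1) = Δ·Π!·Σ² = 2/99  (sign -1)
I_A²/I_B² = (5/99)/(2/99) = 5/2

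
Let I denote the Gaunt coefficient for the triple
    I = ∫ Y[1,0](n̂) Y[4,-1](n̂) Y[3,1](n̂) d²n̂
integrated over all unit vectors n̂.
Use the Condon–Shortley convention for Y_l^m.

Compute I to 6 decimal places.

Checks pass: Σm=0; 8 even; l₃=3∈[3,5].
(2·1+1)(2·4+1)(2·3+1) = 189
Δ: 2! 0! 6! / 9! → 1/252
sum: t=1:−1/36 = -1/36
3j²(1 4 3; 0 0 0) = Δ·Π!·Σ² = 4/63  (sign +1)
sum: t=1:−1/48 = -1/48
3j²(1 4 3; 0 -1 1) = Δ·Π!·Σ² = 5/84  (sign -1)
combine: 4πI² = 189·4/63·5/84 = 5/7
take √, sign -1: I = -0.23841361

-0.238414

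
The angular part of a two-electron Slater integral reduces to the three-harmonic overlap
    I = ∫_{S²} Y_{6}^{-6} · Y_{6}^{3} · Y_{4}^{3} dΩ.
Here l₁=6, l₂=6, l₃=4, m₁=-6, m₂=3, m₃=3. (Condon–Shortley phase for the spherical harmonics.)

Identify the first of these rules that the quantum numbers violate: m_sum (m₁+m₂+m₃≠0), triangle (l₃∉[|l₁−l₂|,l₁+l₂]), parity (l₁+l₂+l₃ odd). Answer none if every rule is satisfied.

m₁+m₂+m₃ = -6 + 3 + 3 = 0  ✓
triangle: |6−6|=0 ≤ l₃=4 ≤ 6+6=12  ✓
parity: l₁+l₂+l₃ = 16 is even  ✓

none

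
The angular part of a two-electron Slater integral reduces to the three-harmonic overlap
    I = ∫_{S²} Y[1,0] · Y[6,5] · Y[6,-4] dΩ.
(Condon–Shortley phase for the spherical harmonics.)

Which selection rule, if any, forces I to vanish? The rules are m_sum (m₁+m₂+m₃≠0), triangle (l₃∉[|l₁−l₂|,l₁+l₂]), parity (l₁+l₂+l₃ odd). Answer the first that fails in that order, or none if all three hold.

azimuthal sum: 0 + 5 − 4 = 1  ✗
5 ≤ 6 ≤ 7 (triangle on l)
L = 1 + 6 + 6 = 13 (odd)

m_sum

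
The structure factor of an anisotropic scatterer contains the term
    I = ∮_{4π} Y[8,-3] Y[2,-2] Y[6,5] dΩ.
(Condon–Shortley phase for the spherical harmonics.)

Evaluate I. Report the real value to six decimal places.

m-sum 0 ✓  L=16 even ✓  6≤6≤10 ✓
Π(2lᵢ+1) = 17×5×13 = 1105
triangle coeff Δ(8,2,6) = 1/30940
Σ_t [2,2]: t=2:+1/2073600 = 1/2073600
(3j)²=28/1105 [(8 2 6; 0 0 0)], sign=+1
Σ_t [0,0]: t=0:+1/958003200 = 1/958003200
(3j)²=1/6188 [(8 2 6; -3 -2 5)], sign=-1
⇒ 4πI² = 1/221
I = (-1)√(1/221/(4π)) = -0.01897575

-0.018976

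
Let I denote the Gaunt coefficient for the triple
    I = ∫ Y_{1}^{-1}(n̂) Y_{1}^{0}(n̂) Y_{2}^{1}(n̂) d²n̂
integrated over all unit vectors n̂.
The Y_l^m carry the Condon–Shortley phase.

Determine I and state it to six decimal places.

-0.218510

Rules hold: Σm=0, L=4 even, 0≤2≤2.
N = 3·3·5 = 45
Δ = 0!·2!·2!/5! = 1/30
Racah Σ t=0..0: t=0:+1/1 = 1/1
⇒ 3j(1 1 2; 0 0 0)² = 2/15, sgn +1
Racah Σ t=0..0: t=0:+1/2 = 1/2
⇒ 3j(1 1 2; -1 0 1)² = 1/10, sgn -1
4πI² = N·(3j₀)²·(3jₘ)² = 3/5
I = -1·√(0.6/4π) = -0.21850969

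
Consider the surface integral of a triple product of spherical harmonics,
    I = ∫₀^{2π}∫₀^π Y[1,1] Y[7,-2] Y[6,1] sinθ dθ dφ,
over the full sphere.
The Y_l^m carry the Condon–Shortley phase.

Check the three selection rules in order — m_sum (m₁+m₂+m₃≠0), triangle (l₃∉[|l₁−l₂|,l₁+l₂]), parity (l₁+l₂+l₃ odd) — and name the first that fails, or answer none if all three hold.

none

azimuthal sum: 1 − 2 + 1 = 0  ✓
6 ≤ 6 ≤ 8 (triangle on l)  ✓
L = 1 + 7 + 6 = 14 (even)  ✓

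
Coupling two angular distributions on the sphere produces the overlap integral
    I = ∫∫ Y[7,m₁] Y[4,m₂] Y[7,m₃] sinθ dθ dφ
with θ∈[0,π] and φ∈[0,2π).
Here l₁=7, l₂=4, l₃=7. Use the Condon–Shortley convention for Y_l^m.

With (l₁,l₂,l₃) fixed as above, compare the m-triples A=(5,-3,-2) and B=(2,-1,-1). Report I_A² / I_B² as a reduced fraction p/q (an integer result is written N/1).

Same 7,4,7: normalisation and zero-m 3j drop out of the ratio.
A: Δ: 4! 10! 4! / 19! → 1/58198140; sum: t=0:+1/11612160 t=1:−1/52254720 = 1/14929920; 3j²(7 4 7; 5 -3 -2) = Δ·Π!·Σ² = 1225/75582  (sign -1)
B: Δ: 4! 10! 4! / 19! → 1/58198140; sum: t=0:+1/2073600 t=1:−1/414720 t=2:+1/725760 t=3:−1/11612160 = -37/58060800; 3j²(7 4 7; 2 -1 -1) = Δ·Π!·Σ² = 4107/646646  (sign -1)
I_A²/I_B² = (1225/75582)/(4107/646646) = 94325/36963

94325/36963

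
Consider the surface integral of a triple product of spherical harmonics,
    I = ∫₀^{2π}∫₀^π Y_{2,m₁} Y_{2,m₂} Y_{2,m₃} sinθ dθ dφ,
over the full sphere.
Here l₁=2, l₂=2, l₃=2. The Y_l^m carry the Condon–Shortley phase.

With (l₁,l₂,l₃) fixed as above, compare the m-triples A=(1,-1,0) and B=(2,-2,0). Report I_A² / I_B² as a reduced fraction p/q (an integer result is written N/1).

Shared (l₁,l₂,l₃)=(2,2,2): N and (l;000)² cancel in I_A²/I_B².
A: Δ = 2!·2!·2!/7! = 1/630; Racah Σ t=0..1: t=0:+1/2 t=1:−1/4 = 1/4; ⇒ 3j(2 2 2; 1 -1 0)² = 1/70, sgn +1
B: Δ = 2!·2!·2!/7! = 1/630; Racah Σ t=0..0: t=0:+1/8 = 1/8; ⇒ 3j(2 2 2; 2 -2 0)² = 2/35, sgn +1
I_A²/I_B² = (1/70)/(2/35) = 1/4

1/4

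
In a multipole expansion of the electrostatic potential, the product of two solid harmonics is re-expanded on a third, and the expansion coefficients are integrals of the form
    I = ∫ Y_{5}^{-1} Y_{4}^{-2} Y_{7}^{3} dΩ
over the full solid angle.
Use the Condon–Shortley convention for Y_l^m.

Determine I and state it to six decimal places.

-0.072504

Rules hold: Σm=0, L=16 even, 1≤7≤9.
N = 11·9·15 = 1485
Δ = 2!·8!·6!/17! = 1/6126120
Racah Σ t=0..2: t=0:+1/69120 t=1:−1/20736 t=2:+1/69120 = -1/51840
⇒ 3j(5 4 7; 0 0 0)² = 280/21879, sgn +1
Racah Σ t=0..2: t=0:+1/138240 t=1:−1/86400 t=2:+1/829440 = -13/4147200
⇒ 3j(5 4 7; -1 -2 3)² = 13/3740, sgn -1
4πI² = N·(3j₀)²·(3jₘ)² = 210/3179
I = -1·√(0.0660585/4π) = -0.07250358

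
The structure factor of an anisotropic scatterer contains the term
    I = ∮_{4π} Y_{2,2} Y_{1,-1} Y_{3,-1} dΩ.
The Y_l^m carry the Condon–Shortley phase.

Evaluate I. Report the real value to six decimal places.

m-sum 0 ✓  L=6 even ✓  1≤3≤3 ✓
Π(2lᵢ+1) = 5×3×7 = 105
triangle coeff Δ(2,1,3) = 1/105
Σ_t [0,0]: t=0:+1/4 = 1/4
(3j)²=3/35 [(2 1 3; 0 0 0)], sign=-1
Σ_t [0,0]: t=0:+1/48 = 1/48
(3j)²=1/105 [(2 1 3; 2 -1 -1)], sign=+1
⇒ 4πI² = 3/35
I = (-1)√(3/35/(4π)) = -0.08258890

-0.082589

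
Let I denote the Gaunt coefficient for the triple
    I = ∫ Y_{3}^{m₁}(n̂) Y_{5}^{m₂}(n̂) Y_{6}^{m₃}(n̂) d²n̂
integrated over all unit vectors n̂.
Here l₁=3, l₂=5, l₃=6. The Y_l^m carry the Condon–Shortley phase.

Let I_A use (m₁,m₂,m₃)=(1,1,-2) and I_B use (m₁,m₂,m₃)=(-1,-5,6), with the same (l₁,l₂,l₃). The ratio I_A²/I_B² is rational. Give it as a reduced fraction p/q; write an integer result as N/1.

l's match ⇒ only the (l;m) 3-j factors differ between A and B.
A: triangle coeff Δ(3,5,6) = 1/675675; Σ_t [0,2]: t=0:+1/11520 t=1:−1/4320 t=2:+1/27648 = -1/9216; (3j)²=2/143 [(3 5 6; 1 1 -2)], sign=-1
B: triangle coeff Δ(3,5,6) = 1/675675; Σ_t [0,0]: t=0:+1/1935360 = 1/1935360; (3j)²=3/91 [(3 5 6; -1 -5 6)], sign=+1
I_A²/I_B² = (2/143)/(3/91) = 14/33

14/33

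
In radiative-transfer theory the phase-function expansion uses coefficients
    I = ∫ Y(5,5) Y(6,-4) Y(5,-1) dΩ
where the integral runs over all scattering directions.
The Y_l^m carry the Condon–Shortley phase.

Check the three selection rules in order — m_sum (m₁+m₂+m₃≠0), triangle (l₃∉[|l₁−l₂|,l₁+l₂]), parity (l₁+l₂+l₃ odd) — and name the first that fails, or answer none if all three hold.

Σmᵢ = 0  ✓
l₃∈[|l₁−l₂|,l₁+l₂]=[1,11], have l₃=5  ✓
Σlᵢ = 16 ⇒ even  ✓

none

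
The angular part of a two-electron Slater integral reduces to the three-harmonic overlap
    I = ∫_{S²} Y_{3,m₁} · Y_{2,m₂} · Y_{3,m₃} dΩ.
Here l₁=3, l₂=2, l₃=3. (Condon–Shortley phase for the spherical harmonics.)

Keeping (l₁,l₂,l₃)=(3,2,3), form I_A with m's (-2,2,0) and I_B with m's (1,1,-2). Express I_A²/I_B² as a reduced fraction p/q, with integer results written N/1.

4/3

Same 3,2,3: normalisation and zero-m 3j drop out of the ratio.
A: Δ: 2! 4! 2! / 9! → 1/3780; sum: t=2:+1/24 = 1/24; 3j²(3 2 3; -2 2 0) = Δ·Π!·Σ² = 1/21  (sign -1)
B: Δ: 2! 4! 2! / 9! → 1/3780; sum: t=1:−1/12 t=2:+1/48 = -1/16; 3j²(3 2 3; 1 1 -2) = Δ·Π!·Σ² = 1/28  (sign +1)
I_A²/I_B² = (1/21)/(1/28) = 4/3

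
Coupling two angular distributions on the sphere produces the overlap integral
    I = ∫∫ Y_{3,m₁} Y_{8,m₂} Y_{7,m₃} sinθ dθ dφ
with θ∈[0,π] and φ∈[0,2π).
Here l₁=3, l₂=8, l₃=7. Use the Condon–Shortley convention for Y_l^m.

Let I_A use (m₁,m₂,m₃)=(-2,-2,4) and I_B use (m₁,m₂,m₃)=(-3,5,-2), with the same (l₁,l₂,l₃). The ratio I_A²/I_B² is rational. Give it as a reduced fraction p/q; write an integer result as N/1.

289/390

l's match ⇒ only the (l;m) 3-j factors differ between A and B.
A: triangle coeff Δ(3,8,7) = 1/5290740; Σ_t [3,4]: t=3:−1/26127360 t=4:+1/174182400 = -17/522547200; (3j)²=935/62244 [(3 8 7; -2 -2 4)], sign=+1
B: triangle coeff Δ(3,8,7) = 1/5290740; Σ_t [4,4]: t=4:+1/104509440 = 1/104509440; (3j)²=275/13566 [(3 8 7; -3 5 -2)], sign=-1
I_A²/I_B² = (935/62244)/(275/13566) = 289/390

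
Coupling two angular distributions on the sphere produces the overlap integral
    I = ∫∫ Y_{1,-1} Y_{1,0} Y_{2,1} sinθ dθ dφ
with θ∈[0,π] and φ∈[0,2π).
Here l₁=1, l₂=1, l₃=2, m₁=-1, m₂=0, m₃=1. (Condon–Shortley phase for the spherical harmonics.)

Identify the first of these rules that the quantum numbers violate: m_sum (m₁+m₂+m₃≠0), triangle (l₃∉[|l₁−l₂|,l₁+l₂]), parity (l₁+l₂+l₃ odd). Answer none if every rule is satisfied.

none

Σmᵢ = 0  ✓
l₃∈[|l₁−l₂|,l₁+l₂]=[0,2], have l₃=2  ✓
Σlᵢ = 4 ⇒ even  ✓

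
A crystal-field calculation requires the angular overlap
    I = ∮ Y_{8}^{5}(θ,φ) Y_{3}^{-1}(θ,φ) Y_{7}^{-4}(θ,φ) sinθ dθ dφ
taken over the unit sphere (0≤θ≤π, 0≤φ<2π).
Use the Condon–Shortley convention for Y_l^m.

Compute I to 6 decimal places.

-0.120760

Checks pass: Σm=0; 18 even; l₃=7∈[5,11].
(2·8+1)(2·3+1)(2·7+1) = 1785
Δ: 4! 12! 2! / 19! → 1/5290740
sum: t=1:−1/7257600 t=2:+1/2073600 t=3:−1/7257600 = 1/4838400
3j²(8 3 7; 0 0 0) = Δ·Π!·Σ² = 252/20995  (sign -1)
sum: t=0:+1/104509440 t=1:−1/43545600 t=2:+1/319334400 = -59/5748019200
3j²(8 3 7; 5 -1 -4) = Δ·Π!·Σ² = 3481/406980  (sign +1)
combine: 4πI² = 1785·252/20995·3481/406980 = 73101/398905
take √, sign -1: I = -0.12075969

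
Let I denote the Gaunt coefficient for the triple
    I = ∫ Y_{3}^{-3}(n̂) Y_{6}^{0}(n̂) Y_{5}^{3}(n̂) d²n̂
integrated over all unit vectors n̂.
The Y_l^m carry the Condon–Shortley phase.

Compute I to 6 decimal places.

m-sum 0 ✓  L=14 even ✓  3≤5≤9 ✓
Π(2lᵢ+1) = 7×13×11 = 1001
triangle coeff Δ(3,6,5) = 1/675675
Σ_t [1,3]: t=1:−1/8640 t=2:+1/2304 t=3:−1/8640 = 7/34560
(3j)²=7/429 [(3 6 5; 0 0 0)], sign=-1
Σ_t [4,4]: t=4:+1/69120 = 1/69120
(3j)²=4/429 [(3 6 5; -3 0 3)], sign=+1
⇒ 4πI² = 196/1287
I = (-1)√(196/1287/(4π)) = -0.11008644

-0.110086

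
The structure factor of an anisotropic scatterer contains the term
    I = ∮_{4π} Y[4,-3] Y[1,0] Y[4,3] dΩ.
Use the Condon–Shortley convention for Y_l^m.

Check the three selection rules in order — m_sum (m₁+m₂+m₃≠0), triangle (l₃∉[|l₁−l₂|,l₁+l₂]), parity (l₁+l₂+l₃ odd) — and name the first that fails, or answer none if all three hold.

azimuthal sum: -3 + 0 + 3 = 0  ✓
3 ≤ 4 ≤ 5 (triangle on l)  ✓
L = 4 + 1 + 4 = 9 (odd)  ✗

parity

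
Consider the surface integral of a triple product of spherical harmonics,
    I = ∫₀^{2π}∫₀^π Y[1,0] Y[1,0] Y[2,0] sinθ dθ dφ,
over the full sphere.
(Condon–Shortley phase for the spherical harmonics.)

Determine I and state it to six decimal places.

m-sum 0 ✓  L=4 even ✓  0≤2≤2 ✓
Π(2lᵢ+1) = 3×3×5 = 45
triangle coeff Δ(1,1,2) = 1/30
Σ_t [0,0]: t=0:+1/1 = 1/1
(3j)²=2/15 [(1 1 2; 0 0 0)], sign=+1
(m-triple is (0,0,0) — same symbol as above.)
⇒ 4πI² = 4/5
I = (+1)√(4/5/(4π)) = 0.25231325

0.252313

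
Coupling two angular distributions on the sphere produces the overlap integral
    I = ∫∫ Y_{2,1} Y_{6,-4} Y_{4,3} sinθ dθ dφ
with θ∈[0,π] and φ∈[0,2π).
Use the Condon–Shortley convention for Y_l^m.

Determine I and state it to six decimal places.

0.246389

Rules hold: Σm=0, L=12 even, 4≤4≤8.
N = 5·13·9 = 585
Δ = 4!·0!·8!/13! = 1/6435
Racah Σ t=2..2: t=2:+1/2304 = 1/2304
⇒ 3j(2 6 4; 0 0 0)² = 5/143, sgn +1
Racah Σ t=1..1: t=1:−1/30240 = -1/30240
⇒ 3j(2 6 4; 1 -4 3)² = 16/429, sgn +1
4πI² = N·(3j₀)²·(3jₘ)² = 1200/1573
I = +1·√(0.762873/4π) = 0.24638901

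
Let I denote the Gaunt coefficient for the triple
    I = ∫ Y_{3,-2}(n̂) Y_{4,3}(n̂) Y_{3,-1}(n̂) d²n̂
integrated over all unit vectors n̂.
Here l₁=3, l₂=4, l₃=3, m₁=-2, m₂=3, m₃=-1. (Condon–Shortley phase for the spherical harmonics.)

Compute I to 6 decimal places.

Checks pass: Σm=0; 10 even; l₃=3∈[1,7].
(2·3+1)(2·4+1)(2·3+1) = 441
Δ: 4! 2! 4! / 11! → 1/34650
sum: t=1:−1/72 t=2:+1/16 t=3:−1/72 = 5/144
3j²(3 4 3; 0 0 0) = Δ·Π!·Σ² = 2/77  (sign -1)
sum: t=3:−1/288 t=4:+1/144 = 1/288
3j²(3 4 3; -2 3 -1) = Δ·Π!·Σ² = 1/99  (sign +1)
combine: 4πI² = 441·2/77·1/99 = 14/121
take √, sign -1: I = -0.09595473

-0.095955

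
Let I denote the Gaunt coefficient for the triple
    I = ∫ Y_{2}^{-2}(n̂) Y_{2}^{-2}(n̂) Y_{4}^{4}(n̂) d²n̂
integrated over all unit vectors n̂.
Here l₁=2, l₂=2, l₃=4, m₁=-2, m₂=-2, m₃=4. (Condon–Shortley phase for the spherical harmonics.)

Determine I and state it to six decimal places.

Rules hold: Σm=0, L=8 even, 0≤4≤4.
N = 5·5·9 = 225
Δ = 0!·4!·4!/9! = 1/630
Racah Σ t=0..0: t=0:+1/16 = 1/16
⇒ 3j(2 2 4; 0 0 0)² = 2/35, sgn +1
Racah Σ t=0..0: t=0:+1/576 = 1/576
⇒ 3j(2 2 4; -2 -2 4)² = 1/9, sgn +1
4πI² = N·(3j₀)²·(3jₘ)² = 10/7
I = +1·√(1.42857/4π) = 0.33716777

0.337168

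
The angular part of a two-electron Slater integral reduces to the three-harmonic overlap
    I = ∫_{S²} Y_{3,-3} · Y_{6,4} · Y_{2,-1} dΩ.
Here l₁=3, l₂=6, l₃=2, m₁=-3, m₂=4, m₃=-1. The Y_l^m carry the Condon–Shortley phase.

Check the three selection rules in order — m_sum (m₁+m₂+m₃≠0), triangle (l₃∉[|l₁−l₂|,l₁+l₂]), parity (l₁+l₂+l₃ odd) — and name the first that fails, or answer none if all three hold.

Σmᵢ = 0  ✓
l₃∈[|l₁−l₂|,l₁+l₂]=[3,9], have l₃=2  ✗
Σlᵢ = 11 ⇒ odd

triangle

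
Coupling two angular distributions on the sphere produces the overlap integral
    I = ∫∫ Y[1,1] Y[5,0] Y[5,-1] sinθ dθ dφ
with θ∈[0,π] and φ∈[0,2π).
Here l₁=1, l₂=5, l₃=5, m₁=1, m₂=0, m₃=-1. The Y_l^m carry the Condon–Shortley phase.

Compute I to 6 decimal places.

Σlᵢ=11 odd — θ-integrand is odd under cosθ→−cosθ; I=0

0.000000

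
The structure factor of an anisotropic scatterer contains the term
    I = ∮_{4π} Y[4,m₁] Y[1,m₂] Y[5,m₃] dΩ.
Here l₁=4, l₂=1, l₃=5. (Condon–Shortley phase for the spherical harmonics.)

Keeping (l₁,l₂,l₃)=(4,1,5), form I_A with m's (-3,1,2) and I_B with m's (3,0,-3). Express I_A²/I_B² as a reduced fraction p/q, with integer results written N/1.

Shared (l₁,l₂,l₃)=(4,1,5): N and (l;000)² cancel in I_A²/I_B².
A: Δ = 0!·8!·2!/11! = 1/495; Racah Σ t=0..0: t=0:+1/10080 = 1/10080; ⇒ 3j(4 1 5; -3 1 2)² = 1/165, sgn -1
B: Δ = 0!·8!·2!/11! = 1/495; Racah Σ t=0..0: t=0:+1/5040 = 1/5040; ⇒ 3j(4 1 5; 3 0 -3)² = 16/495, sgn +1
I_A²/I_B² = (1/165)/(16/495) = 3/16

3/16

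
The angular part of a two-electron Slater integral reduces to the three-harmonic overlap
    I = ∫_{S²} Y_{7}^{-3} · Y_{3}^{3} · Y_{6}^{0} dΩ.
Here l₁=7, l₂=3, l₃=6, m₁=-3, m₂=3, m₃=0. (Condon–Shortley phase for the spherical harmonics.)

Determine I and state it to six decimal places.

0.186383

m-sum 0 ✓  L=16 even ✓  4≤6≤10 ✓
Π(2lᵢ+1) = 15×7×13 = 1365
triangle coeff Δ(7,3,6) = 1/2042040
Σ_t [1,3]: t=1:−1/207360 t=2:+1/57600 t=3:−1/207360 = 1/129600
(3j)²=168/12155 [(7 3 6; 0 0 0)], sign=+1
Σ_t [4,4]: t=4:+1/829440 = 1/829440
(3j)²=225/9724 [(7 3 6; -3 3 0)], sign=+1
⇒ 4πI² = 198450/454597
I = (+1)√(198450/454597/(4π)) = 0.18638345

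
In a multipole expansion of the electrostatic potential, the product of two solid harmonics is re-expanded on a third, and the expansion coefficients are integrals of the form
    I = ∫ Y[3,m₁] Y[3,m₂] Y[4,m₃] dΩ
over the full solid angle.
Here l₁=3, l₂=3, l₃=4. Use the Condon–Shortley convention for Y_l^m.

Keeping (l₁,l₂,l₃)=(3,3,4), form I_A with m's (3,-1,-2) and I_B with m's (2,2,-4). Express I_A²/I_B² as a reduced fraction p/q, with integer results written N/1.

27/35

l's match ⇒ only the (l;m) 3-j factors differ between A and B.
A: triangle coeff Δ(3,3,4) = 1/34650; Σ_t [0,0]: t=0:+1/192 = 1/192; (3j)²=3/77 [(3 3 4; 3 -1 -2)], sign=+1
B: triangle coeff Δ(3,3,4) = 1/34650; Σ_t [1,1]: t=1:−1/576 = -1/576; (3j)²=5/99 [(3 3 4; 2 2 -4)], sign=-1
I_A²/I_B² = (3/77)/(5/99) = 27/35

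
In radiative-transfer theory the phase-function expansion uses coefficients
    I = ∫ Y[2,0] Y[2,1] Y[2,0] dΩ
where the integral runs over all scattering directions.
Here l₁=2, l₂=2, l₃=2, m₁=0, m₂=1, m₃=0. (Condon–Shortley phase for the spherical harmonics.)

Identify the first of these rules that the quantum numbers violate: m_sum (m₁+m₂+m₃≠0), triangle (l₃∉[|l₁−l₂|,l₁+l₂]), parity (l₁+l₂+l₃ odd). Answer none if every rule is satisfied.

m_sum

m₁+m₂+m₃ = 0 + 1 + 0 = 1  ✗
triangle: |2−2|=0 ≤ l₃=2 ≤ 2+2=4
parity: l₁+l₂+l₃ = 6 is even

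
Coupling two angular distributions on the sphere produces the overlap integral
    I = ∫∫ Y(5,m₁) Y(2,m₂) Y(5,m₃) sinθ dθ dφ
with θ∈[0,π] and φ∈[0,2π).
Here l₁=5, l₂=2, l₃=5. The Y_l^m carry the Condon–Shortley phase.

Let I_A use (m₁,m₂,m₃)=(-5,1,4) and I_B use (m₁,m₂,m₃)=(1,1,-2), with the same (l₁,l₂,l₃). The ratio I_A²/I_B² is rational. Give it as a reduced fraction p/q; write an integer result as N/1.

45/14

l's match ⇒ only the (l;m) 3-j factors differ between A and B.
A: triangle coeff Δ(5,2,5) = 1/38610; Σ_t [2,2]: t=2:+1/80640 = 1/80640; (3j)²=9/286 [(5 2 5; -5 1 4)], sign=-1
B: triangle coeff Δ(5,2,5) = 1/38610; Σ_t [1,2]: t=1:−1/1440 t=2:+1/2880 = -1/2880; (3j)²=7/715 [(5 2 5; 1 1 -2)], sign=+1
I_A²/I_B² = (9/286)/(7/715) = 45/14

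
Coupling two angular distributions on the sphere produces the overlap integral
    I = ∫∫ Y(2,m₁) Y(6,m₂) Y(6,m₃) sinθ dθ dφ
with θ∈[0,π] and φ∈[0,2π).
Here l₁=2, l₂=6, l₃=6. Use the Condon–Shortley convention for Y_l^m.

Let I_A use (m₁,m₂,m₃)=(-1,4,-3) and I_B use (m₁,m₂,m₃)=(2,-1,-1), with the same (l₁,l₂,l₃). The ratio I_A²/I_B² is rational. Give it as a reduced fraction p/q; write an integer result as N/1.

5/6

Same 2,6,6: normalisation and zero-m 3j drop out of the ratio.
A: Δ: 2! 2! 10! / 15! → 1/90090; sum: t=1:−1/725760 t=2:+1/161280 = 1/207360; 3j²(2 6 6; -1 4 -3) = Δ·Π!·Σ² = 7/286  (sign -1)
B: Δ: 2! 2! 10! / 15! → 1/90090; sum: t=0:+1/57600 = 1/57600; 3j²(2 6 6; 2 -1 -1) = Δ·Π!·Σ² = 21/715  (sign -1)
I_A²/I_B² = (7/286)/(21/715) = 5/6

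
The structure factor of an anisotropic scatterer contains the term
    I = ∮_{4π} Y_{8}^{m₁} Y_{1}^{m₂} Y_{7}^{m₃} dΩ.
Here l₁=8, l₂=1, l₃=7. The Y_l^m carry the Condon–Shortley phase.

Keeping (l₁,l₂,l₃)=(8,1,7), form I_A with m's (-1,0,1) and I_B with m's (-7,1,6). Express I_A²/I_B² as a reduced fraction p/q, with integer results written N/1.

3/5

l's match ⇒ only the (l;m) 3-j factors differ between A and B.
A: triangle coeff Δ(8,1,7) = 1/2040; Σ_t [1,1]: t=1:−1/29030400 = -1/29030400; (3j)²=21/680 [(8 1 7; -1 0 1)], sign=-1
B: triangle coeff Δ(8,1,7) = 1/2040; Σ_t [2,2]: t=2:+1/12454041600 = 1/12454041600; (3j)²=7/136 [(8 1 7; -7 1 6)], sign=-1
I_A²/I_B² = (21/680)/(7/136) = 3/5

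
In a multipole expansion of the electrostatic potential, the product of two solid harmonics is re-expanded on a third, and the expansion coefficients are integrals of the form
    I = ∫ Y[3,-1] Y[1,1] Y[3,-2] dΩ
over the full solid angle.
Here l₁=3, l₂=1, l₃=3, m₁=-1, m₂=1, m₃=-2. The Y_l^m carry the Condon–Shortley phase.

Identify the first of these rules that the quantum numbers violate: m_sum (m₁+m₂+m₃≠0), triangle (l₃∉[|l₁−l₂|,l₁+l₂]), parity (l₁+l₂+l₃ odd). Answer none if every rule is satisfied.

m₁+m₂+m₃ = -1 + 1 − 2 = -2  ✗
triangle: |3−1|=2 ≤ l₃=3 ≤ 3+1=4
parity: l₁+l₂+l₃ = 7 is odd

m_sum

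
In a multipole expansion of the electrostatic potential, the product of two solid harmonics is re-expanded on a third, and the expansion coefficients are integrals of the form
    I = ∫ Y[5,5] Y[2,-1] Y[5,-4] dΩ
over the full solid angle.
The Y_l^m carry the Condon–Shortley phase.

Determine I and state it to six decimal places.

-0.187924

Checks pass: Σm=0; 12 even; l₃=5∈[3,7].
(2·5+1)(2·2+1)(2·5+1) = 605
Δ: 2! 8! 2! / 13! → 1/38610
sum: t=0:+1/2880 t=1:−1/576 t=2:+1/2880 = -1/960
3j²(5 2 5; 0 0 0) = Δ·Π!·Σ² = 10/429  (sign +1)
sum: t=0:+1/80640 = 1/80640
3j²(5 2 5; 5 -1 -4) = Δ·Π!·Σ² = 9/286  (sign -1)
combine: 4πI² = 605·10/429·9/286 = 75/169
take √, sign -1: I = -0.18792404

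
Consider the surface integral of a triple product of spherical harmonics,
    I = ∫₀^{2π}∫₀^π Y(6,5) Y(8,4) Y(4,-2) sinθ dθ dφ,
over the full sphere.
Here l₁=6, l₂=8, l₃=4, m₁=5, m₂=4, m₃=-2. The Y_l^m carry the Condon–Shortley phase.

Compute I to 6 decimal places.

0.000000

Σmᵢ = 7 ≠ 0, so the φ-integral vanishes; I = 0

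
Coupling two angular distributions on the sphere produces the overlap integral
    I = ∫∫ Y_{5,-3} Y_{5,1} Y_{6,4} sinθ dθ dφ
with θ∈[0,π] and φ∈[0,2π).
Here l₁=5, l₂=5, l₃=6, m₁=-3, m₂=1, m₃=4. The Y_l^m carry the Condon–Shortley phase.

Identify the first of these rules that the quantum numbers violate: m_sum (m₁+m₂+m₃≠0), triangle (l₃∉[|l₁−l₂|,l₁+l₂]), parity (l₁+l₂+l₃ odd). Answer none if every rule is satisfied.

m_sum

m₁+m₂+m₃ = -3 + 1 + 4 = 2  ✗
triangle: |5−5|=0 ≤ l₃=6 ≤ 5+5=10
parity: l₁+l₂+l₃ = 16 is even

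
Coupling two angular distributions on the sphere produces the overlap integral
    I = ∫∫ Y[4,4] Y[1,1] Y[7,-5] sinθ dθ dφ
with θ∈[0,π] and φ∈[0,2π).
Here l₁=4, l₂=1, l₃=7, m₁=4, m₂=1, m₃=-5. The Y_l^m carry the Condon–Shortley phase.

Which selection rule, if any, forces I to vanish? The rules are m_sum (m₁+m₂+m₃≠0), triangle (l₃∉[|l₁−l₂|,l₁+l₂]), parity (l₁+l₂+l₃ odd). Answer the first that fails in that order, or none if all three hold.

azimuthal sum: 4 + 1 − 5 = 0  ✓
3 ≤ 7 ≤ 5 (triangle on l)  ✗
L = 4 + 1 + 7 = 12 (even)

triangle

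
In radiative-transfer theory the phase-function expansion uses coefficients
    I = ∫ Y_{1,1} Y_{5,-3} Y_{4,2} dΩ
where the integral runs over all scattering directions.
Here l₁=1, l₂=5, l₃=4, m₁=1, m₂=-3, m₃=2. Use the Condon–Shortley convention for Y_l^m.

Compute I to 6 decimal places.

-0.259847

m-sum 0 ✓  L=10 even ✓  4≤4≤6 ✓
Π(2lᵢ+1) = 3×11×9 = 297
triangle coeff Δ(1,5,4) = 1/495
Σ_t [1,1]: t=1:−1/576 = -1/576
(3j)²=5/99 [(1 5 4; 0 0 0)], sign=-1
Σ_t [0,0]: t=0:+1/2880 = 1/2880
(3j)²=28/495 [(1 5 4; 1 -3 2)], sign=+1
⇒ 4πI² = 28/33
I = (-1)√(28/33/(4π)) = -0.25984664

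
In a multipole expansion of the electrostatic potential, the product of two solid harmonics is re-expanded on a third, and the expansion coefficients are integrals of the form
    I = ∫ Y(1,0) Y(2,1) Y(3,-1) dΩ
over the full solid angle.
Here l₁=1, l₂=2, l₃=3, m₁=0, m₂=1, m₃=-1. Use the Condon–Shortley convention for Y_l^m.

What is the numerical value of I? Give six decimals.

-0.233597

Rules hold: Σm=0, L=6 even, 1≤3≤3.
N = 3·5·7 = 105
Δ = 0!·2!·4!/7! = 1/105
Racah Σ t=0..0: t=0:+1/4 = 1/4
⇒ 3j(1 2 3; 0 0 0)² = 3/35, sgn -1
Racah Σ t=0..0: t=0:+1/6 = 1/6
⇒ 3j(1 2 3; 0 1 -1)² = 8/105, sgn +1
4πI² = N·(3j₀)²·(3jₘ)² = 24/35
I = -1·√(0.685714/4π) = -0.23359668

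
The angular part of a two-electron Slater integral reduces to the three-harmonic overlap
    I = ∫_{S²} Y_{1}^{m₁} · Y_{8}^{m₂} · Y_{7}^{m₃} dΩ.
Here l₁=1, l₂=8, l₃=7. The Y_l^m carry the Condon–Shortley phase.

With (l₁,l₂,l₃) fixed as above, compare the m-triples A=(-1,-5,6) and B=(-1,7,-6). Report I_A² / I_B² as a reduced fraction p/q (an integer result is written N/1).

1/35

Same 1,8,7: normalisation and zero-m 3j drop out of the ratio.
A: Δ: 2! 0! 14! / 17! → 1/2040; sum: t=2:+1/12454041600 = 1/12454041600; 3j²(1 8 7; -1 -5 6) = Δ·Π!·Σ² = 1/680  (sign -1)
B: Δ: 2! 0! 14! / 17! → 1/2040; sum: t=2:+1/12454041600 = 1/12454041600; 3j²(1 8 7; -1 7 -6) = Δ·Π!·Σ² = 7/136  (sign -1)
I_A²/I_B² = (1/680)/(7/136) = 1/35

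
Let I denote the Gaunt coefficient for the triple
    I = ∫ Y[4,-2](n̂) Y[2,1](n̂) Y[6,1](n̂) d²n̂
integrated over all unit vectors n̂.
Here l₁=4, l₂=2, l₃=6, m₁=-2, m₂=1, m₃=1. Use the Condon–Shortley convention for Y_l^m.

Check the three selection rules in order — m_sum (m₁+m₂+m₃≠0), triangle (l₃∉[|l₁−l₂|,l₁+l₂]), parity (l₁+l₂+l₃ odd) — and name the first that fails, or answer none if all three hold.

none

Σmᵢ = 0  ✓
l₃∈[|l₁−l₂|,l₁+l₂]=[2,6], have l₃=6  ✓
Σlᵢ = 12 ⇒ even  ✓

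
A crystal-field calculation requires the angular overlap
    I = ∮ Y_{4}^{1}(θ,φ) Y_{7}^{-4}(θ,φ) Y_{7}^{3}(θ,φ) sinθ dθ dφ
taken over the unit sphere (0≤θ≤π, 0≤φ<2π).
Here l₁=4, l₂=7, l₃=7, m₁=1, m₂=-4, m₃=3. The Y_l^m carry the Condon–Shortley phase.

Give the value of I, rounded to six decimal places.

0.111287

m-sum 0 ✓  L=18 even ✓  3≤7≤11 ✓
Π(2lᵢ+1) = 9×15×15 = 2025
triangle coeff Δ(4,7,7) = 1/58198140
Σ_t [0,4]: t=0:+1/17418240 t=1:−1/622080 t=2:+1/230400 t=3:−1/622080 t=4:+1/17418240 = 1/806400
(3j)²=2268/230945 [(4 7 7; 0 0 0)], sign=-1
Σ_t [0,3]: t=0:+1/4354560 t=1:−1/1935360 t=2:+1/8709120 t=3:−1/522547200 = -13/74649600
(3j)²=91/11628 [(4 7 7; 1 -4 3)], sign=-1
⇒ 4πI² = 178605/1147619
I = (+1)√(178605/1147619/(4π)) = 0.11128663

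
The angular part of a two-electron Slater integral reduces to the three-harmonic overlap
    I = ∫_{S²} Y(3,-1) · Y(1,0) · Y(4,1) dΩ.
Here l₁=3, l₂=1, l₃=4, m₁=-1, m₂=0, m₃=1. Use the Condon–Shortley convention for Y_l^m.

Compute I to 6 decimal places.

Checks pass: Σm=0; 8 even; l₃=4∈[2,4].
(2·3+1)(2·1+1)(2·4+1) = 189
Δ: 0! 6! 2! / 9! → 1/252
sum: t=0:+1/36 = 1/36
3j²(3 1 4; 0 0 0) = Δ·Π!·Σ² = 4/63  (sign +1)
sum: t=0:+1/48 = 1/48
3j²(3 1 4; -1 0 1) = Δ·Π!·Σ² = 5/84  (sign -1)
combine: 4πI² = 189·4/63·5/84 = 5/7
take √, sign -1: I = -0.23841361

-0.238414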